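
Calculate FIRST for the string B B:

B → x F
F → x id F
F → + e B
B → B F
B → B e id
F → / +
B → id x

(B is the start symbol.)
{ 'id', 'x' }

FIRST sets of the non-terminals involved (from the grammar, by fixed-point iteration):
  FIRST(B) = { 'id', 'x' }

To compute FIRST(B B), process the symbols left to right:
Symbol B is a non-terminal. Add FIRST(B) \ {ε} = { 'id', 'x' }
B is not nullable (ε ∉ FIRST(B)), so stop here.
FIRST(B B) = { 'id', 'x' }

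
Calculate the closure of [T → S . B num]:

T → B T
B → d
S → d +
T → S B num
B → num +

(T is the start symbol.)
Start with: [T → S . B num]
  [T → S . B num] has the dot before B: add [B → . d], [B → . num +]
No further items can be added.

CLOSURE = { [B → . d], [B → . num +], [T → S . B num] }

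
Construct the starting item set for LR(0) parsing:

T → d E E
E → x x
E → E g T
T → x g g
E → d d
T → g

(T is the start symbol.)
First, augment the grammar with T' → T
I₀ = CLOSURE({ [T' → . T] }):
  [T' → . T] has the dot before T: add [T → . d E E], [T → . x g g], [T → . g]
No further items can be added.

I₀ = { [T → . d E E], [T → . g], [T → . x g g], [T' → . T] }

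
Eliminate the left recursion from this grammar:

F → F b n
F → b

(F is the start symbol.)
F is directly left-recursive. The standard transformation for
  A → A α₁ | ... | A α_m | β₁ | ... | β_n
is
  A  → β₁ A' | ... | β_n A'
  A' → α₁ A' | ... | α_m A' | ε

F → b becomes F → b F'
F → F b n becomes F' → b n F'
Add F' → ε

Resulting grammar:
F → b F'
F' → b n F'
F' → ε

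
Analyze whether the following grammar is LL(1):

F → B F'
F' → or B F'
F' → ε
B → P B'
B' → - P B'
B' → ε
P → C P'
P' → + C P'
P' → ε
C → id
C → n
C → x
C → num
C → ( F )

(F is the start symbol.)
A grammar is LL(1) if for each non-terminal N with multiple productions, the predict sets of those productions are pairwise disjoint, where PREDICT(N → α) = (FIRST(α) \ {ε}) ∪ (FOLLOW(N) if α ⇒* ε).

Relevant sets:
  FOLLOW(F') = { $, ')' }
  FOLLOW(B') = { $, ')', 'or' }
  FOLLOW(P') = { $, ')', '-', 'or' }

For F':
  PREDICT(F' → or B F') = { 'or' }
  PREDICT(F' → ε) = { $, ')' }
For B':
  PREDICT(B' → '-' P B') = { '-' }
  PREDICT(B' → ε) = { $, ')', 'or' }
For P':
  PREDICT(P' → '+' C P') = { '+' }
  PREDICT(P' → ε) = { $, ')', '-', 'or' }
For C:
  PREDICT(C → id) = { 'id' }
  PREDICT(C → n) = { 'n' }
  PREDICT(C → x) = { 'x' }
  PREDICT(C → num) = { 'num' }
  PREDICT(C → '(' F ')') = { '(' }
F, B, P have a single production, so nothing to check there.

All predict sets are disjoint. The grammar IS LL(1).

Answer: Yes, the grammar is LL(1).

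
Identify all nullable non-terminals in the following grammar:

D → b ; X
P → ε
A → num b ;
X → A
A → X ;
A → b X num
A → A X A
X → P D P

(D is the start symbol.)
{ 'P' }

A non-terminal is nullable if it can derive ε (the empty string): either it has an ε-production, or it has a production whose right-hand side consists entirely of nullable non-terminals.

ε-productions: P → ε
So P is immediately nullable.
No further non-terminal can be added: every production for the remaining non-terminals contains a terminal or a non-nullable non-terminal.
Nullable = { 'P' }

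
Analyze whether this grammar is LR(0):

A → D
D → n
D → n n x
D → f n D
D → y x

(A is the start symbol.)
No. Shift-reduce conflict between [D → n .] and [D → n . n x]

Augment with A' → A and build the canonical LR(0) collection (I0 = CLOSURE({[A' → . A]}), then GOTO on every symbol after a dot until no new states appear). It has 11 states:
  I0: { [A → . D], [A' → . A], [D → . f n D], [D → . n n x], [D → . n], [D → . y x] }  — shift
  I1: { [A' → A .] }  — accept
  I2: { [A → D .] }  — reduce
  I3: { [D → f . n D] }  — shift
  I4: { [D → n . n x], [D → n .] }  — shift, reduce
  I5: { [D → y . x] }  — shift
  I6: { [D → y x .] }  — reduce
  I7: { [D → n n . x] }  — shift
  I8: { [D → n n x .] }  — reduce
  I9: { [D → . f n D], [D → . n n x], [D → . n], [D → . y x], [D → f n . D] }  — shift
  I10: { [D → f n D .] }  — reduce

Conflict in state I4:
  Shift-reduce conflict between [D → n .] and [D → n . n x]
So the grammar is NOT LR(0).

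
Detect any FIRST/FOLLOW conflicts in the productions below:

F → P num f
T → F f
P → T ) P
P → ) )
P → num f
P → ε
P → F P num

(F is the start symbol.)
Yes. P → T ')' P with FOLLOW(P) on { 'num' }; P → num f with FOLLOW(P) on { 'num' }; P → F P num with FOLLOW(P) on { 'num' }

A FIRST/FOLLOW conflict occurs when a non-terminal N has a nullable alternative N → β (β ⇒* ε) and another alternative N → α with FIRST(α) ∩ FOLLOW(N) ≠ ∅: on such a lookahead the parser cannot decide between expanding α and letting N vanish via β.

Nullable non-terminals: P.
FIRST sets used below: FIRST(T) = { ')', 'num' }, FIRST(F) = { ')', 'num' }

P: nullable alternative(s) P → ε; FOLLOW(P) = { 'num' }
  P → T ) P: FIRST \ {ε} = { ')', 'num' } — overlaps FOLLOW(P) on { 'num' }: CONFLICT
  P → ) ): FIRST \ {ε} = { ')' } — disjoint from FOLLOW(P)
  P → num f: FIRST \ {ε} = { 'num' } — overlaps FOLLOW(P) on { 'num' }: CONFLICT
  P → ε: FIRST \ {ε} = { } — this is the only nullable alternative, skip
  P → F P num: FIRST \ {ε} = { ')', 'num' } — overlaps FOLLOW(P) on { 'num' }: CONFLICT

F, T have no nullable alternative, so no FIRST/FOLLOW check is needed there.

So the grammar has 3 FIRST/FOLLOW conflicts (marked CONFLICT above).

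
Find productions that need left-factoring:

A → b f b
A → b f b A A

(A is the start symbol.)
Yes, A has productions with common prefix 'b f b'

Left-factoring is needed when two productions for the same non-terminal
share a common prefix on the right-hand side.

Productions for A:
  A → b f b
  A → b f b A A

Found common prefix 'b f b' in productions for A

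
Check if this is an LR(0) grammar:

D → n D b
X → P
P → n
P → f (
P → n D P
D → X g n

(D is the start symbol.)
No. Shift-reduce conflict between [P → n .] and [D → . n D b]

A grammar is LR(0) if no state in the canonical LR(0) collection has:
  - both a shift item (dot before a terminal) and a complete item (shift-reduce conflict), or
  - two or more complete items (reduce-reduce conflict; the accept item [D' → D .] counts as a complete item here).

Augment with D' → D and build the canonical LR(0) collection (I0 = CLOSURE({[D' → . D]}), then GOTO on every symbol after a dot until no new states appear). It has 14 states:
  I0: { [D → . X g n], [D → . n D b], [D' → . D], [P → . f (], [P → . n D P], [P → . n], [X → . P] }  — shift
  I1: { [D' → D .] }  — accept
  I2: { [X → P .] }  — reduce
  I3: { [D → X . g n] }  — shift
  I4: { [P → f . (] }  — shift
  I5: { [D → . X g n], [D → . n D b], [D → n . D b], [P → . f (], [P → . n D P], [P → . n], [P → n . D P], [P → n .], [X → . P] }  — shift, reduce
  I6: { [D → n D . b], [P → . f (], [P → . n D P], [P → . n], [P → n D . P] }  — shift
  I7: { [P → n D P .] }  — reduce
  I8: { [D → n D b .] }  — reduce
  I9: { [D → . X g n], [D → . n D b], [P → . f (], [P → . n D P], [P → . n], [P → n . D P], [P → n .], [X → . P] }  — shift, reduce
  I10: { [P → . f (], [P → . n D P], [P → . n], [P → n D . P] }  — shift
  I11: { [P → f ( .] }  — reduce
  I12: { [D → X g . n] }  — shift
  I13: { [D → X g n .] }  — reduce

Conflict in state I5:
  Shift-reduce conflict between [P → n .] and [D → . n D b]
So the grammar is NOT LR(0).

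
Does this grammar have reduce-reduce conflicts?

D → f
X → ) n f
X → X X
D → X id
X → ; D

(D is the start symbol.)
No reduce-reduce conflicts

Augment with D' → D and build the canonical LR(0) collection (I0 = CLOSURE({[D' → . D]}), then GOTO on every symbol after a dot until no new states appear). It has 11 states:
  I0: { [D → . X id], [D → . f], [D' → . D], [X → . ) n f], [X → . ; D], [X → . X X] }  — shift
  I1: { [X → ) . n f] }  — shift
  I2: { [D → . X id], [D → . f], [X → . ) n f], [X → . ; D], [X → . X X], [X → ; . D] }  — shift
  I3: { [D' → D .] }  — accept
  I4: { [D → X . id], [X → . ) n f], [X → . ; D], [X → . X X], [X → X . X] }  — shift
  I5: { [D → f .] }  — reduce
  I6: { [X → . ) n f], [X → . ; D], [X → . X X], [X → X . X], [X → X X .] }  — shift, reduce
  I7: { [D → X id .] }  — reduce
  I8: { [X → ; D .] }  — reduce
  I9: { [X → ) n . f] }  — shift
  I10: { [X → ) n f .] }  — reduce

No state contains more than one complete item.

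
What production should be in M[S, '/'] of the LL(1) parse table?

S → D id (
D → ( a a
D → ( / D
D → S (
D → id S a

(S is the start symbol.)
Empty (error entry)

To find M[S, '/'], we find productions for S where '/' is in the predict set (PREDICT(N → α) = (FIRST(α) \ {ε}) ∪ (FOLLOW(N) if α ⇒* ε)).

Relevant sets:
  FIRST(D) = { '(', 'id' }

S → D id (: PREDICT = { '(', 'id' }

M[S, '/'] is empty (no production applies)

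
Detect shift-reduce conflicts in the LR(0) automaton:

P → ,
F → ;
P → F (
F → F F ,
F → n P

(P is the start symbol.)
Augment with P' → P and build the canonical LR(0) collection (I0 = CLOSURE({[P' → . P]}), then GOTO on every symbol after a dot until no new states appear). It has 10 states:
  I0: { [F → . ;], [F → . F F ,], [F → . n P], [P → . ,], [P → . F (], [P' → . P] }  — shift
  I1: { [P → , .] }  — reduce
  I2: { [F → ; .] }  — reduce
  I3: { [F → . ;], [F → . F F ,], [F → . n P], [F → F . F ,], [P → F . (] }  — shift
  I4: { [P' → P .] }  — accept
  I5: { [F → . ;], [F → . F F ,], [F → . n P], [F → n . P], [P → . ,], [P → . F (] }  — shift
  I6: { [F → n P .] }  — reduce
  I7: { [P → F ( .] }  — reduce
  I8: { [F → . ;], [F → . F F ,], [F → . n P], [F → F . F ,], [F → F F . ,] }  — shift
  I9: { [F → F F , .] }  — reduce

No state contains both a complete item and a shift item.

Answer: No shift-reduce conflicts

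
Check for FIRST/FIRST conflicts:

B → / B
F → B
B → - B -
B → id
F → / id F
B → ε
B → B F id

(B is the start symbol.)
Yes. B → '/' B / B → B F id on { '/' }; B → '-' B '-' / B → B F id on { '-' }; B → id / B → B F id on { 'id' }; F → B / F → '/' id F on { '/' }

A FIRST/FIRST conflict occurs when two productions N → α and N → β for the same non-terminal have FIRST(α) ∩ FIRST(β) ≠ ∅ (with ε ∈ FIRST of a nullable right-hand side, so two nullable alternatives also conflict).

FIRST sets of the non-terminals at (or reachable through a nullable prefix from) the front of some alternative:
  FIRST(B) = { '-', '/', 'id', ε }
  FIRST(F) = { '-', '/', 'id', ε }

Productions for B:
  B → / B: FIRST = { '/' }
  B → - B -: FIRST = { '-' }
  B → id: FIRST = { 'id' }
  B → ε: FIRST = { ε }
  B → B F id: FIRST = { '-', '/', 'id' }
Productions for F:
  F → B: FIRST = { '-', '/', 'id', ε }
  F → / id F: FIRST = { '/' }

Conflict for B: B → / B and B → B F id
  Overlap: { '/' }
Conflict for B: B → - B - and B → B F id
  Overlap: { '-' }
Conflict for B: B → id and B → B F id
  Overlap: { 'id' }
Conflict for F: F → B and F → / id F
  Overlap: { '/' }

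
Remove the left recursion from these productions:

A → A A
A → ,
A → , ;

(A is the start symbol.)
A → , A'
A → , ; A'
A' → A A'
A' → ε

A is directly left-recursive. The standard transformation for
  A → A α₁ | ... | A α_m | β₁ | ... | β_n
is
  A  → β₁ A' | ... | β_n A'
  A' → α₁ A' | ... | α_m A' | ε

A → , becomes A → , A'
A → , ; becomes A → , ; A'
A → A A becomes A' → A A'
Add A' → ε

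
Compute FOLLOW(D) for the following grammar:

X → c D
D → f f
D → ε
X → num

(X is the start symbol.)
{ $ }

To compute FOLLOW(D), find every occurrence of D on a right-hand side N → α D β: add FIRST(β) \ {ε}, and if β is empty or nullable also add FOLLOW(N). Iterate to a fixed point.

In X → c D: D is at the end, add FOLLOW(X)

The FOLLOW sets referred to above (computed the same way, to a fixed point):
  FOLLOW(X) = { $ }

Taking the union: FOLLOW(D) = { $ }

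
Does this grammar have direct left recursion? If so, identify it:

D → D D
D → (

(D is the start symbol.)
D → D D: LEFT RECURSIVE (starts with D)
D → (: starts with '('

The grammar has direct left recursion on: D.

Answer: Yes, D is left-recursive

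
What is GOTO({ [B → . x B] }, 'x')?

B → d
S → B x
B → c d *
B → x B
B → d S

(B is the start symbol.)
{ [B → . c d *], [B → . d S], [B → . d], [B → . x B], [B → x . B] }

GOTO(I, 'x') = CLOSURE({ [A → αX.β] : [A → α.Xβ] ∈ I, X = 'x' })

Items with dot before 'x', with the dot advanced:
  [B → . x B] → [B → x . B]
Closure of the advanced items:
  [B → x . B] has the dot before B: add [B → . d], [B → . c d *], [B → . x B], [B → . d S]

GOTO = { [B → . c d *], [B → . d S], [B → . d], [B → . x B], [B → x . B] }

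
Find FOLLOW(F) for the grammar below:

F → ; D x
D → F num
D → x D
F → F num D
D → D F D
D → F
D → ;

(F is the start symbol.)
{ $, ';', 'num', 'x' }

To compute FOLLOW(F), find every occurrence of F on a right-hand side N → α F β: add FIRST(β) \ {ε}, and if β is empty or nullable also add FOLLOW(N). Iterate to a fixed point.

F is the start symbol, so $ ∈ FOLLOW(F).
In D → F num: F is followed by num, add FIRST(num) \ {ε} = { 'num' }
In F → F num D: F is followed by num D, add FIRST(num D) \ {ε} = { 'num' }
In D → D F D: F is followed by D, add FIRST(D) \ {ε} = { ';', 'x' }
In D → F: F is at the end, add FOLLOW(D)

The FOLLOW sets referred to above (computed the same way, to a fixed point):
  FOLLOW(D) = { $, ';', 'num', 'x' }

Taking the union: FOLLOW(F) = { $, ';', 'num', 'x' }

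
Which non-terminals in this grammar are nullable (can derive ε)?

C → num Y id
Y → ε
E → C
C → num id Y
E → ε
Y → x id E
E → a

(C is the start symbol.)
ε-productions: Y → ε, E → ε
So Y, E are immediately nullable.
No further non-terminal can be added: every production for the remaining non-terminals contains a terminal or a non-nullable non-terminal.
Nullable = { 'E', 'Y' }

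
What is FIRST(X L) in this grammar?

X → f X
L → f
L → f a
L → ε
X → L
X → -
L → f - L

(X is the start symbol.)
{ '-', 'f', ε }

FIRST sets of the non-terminals involved (from the grammar, by fixed-point iteration):
  FIRST(X) = { '-', 'f', ε }
  FIRST(L) = { 'f', ε }

To compute FIRST(X L), process the symbols left to right:
Symbol X is a non-terminal. Add FIRST(X) \ {ε} = { '-', 'f' }
X is nullable (ε ∈ FIRST(X)), continue to the next symbol.
Symbol L is a non-terminal. Add FIRST(L) \ {ε} = { 'f' }
L is nullable (ε ∈ FIRST(L)), continue to the next symbol.
All symbols are nullable, so ε is in the result.
FIRST(X L) = { '-', 'f', ε }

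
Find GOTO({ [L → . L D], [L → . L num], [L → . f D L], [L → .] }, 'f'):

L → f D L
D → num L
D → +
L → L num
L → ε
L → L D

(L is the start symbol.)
{ [D → . +], [D → . num L], [L → f . D L] }

GOTO(I, 'f') = CLOSURE({ [A → αX.β] : [A → α.Xβ] ∈ I, X = 'f' })

Items with dot before 'f', with the dot advanced:
  [L → . f D L] → [L → f . D L]
Closure of the advanced items:
  [L → f . D L] has the dot before D: add [D → . num L], [D → . +]

GOTO = { [D → . +], [D → . num L], [L → f . D L] }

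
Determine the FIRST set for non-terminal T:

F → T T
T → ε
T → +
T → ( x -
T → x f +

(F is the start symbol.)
{ '(', '+', 'x', ε }

From T → ε:
  - ε-production, so ε ∈ FIRST(T)
From T → +:
  - '+' is a terminal: add '+' and stop
From T → ( x -:
  - '(' is a terminal: add '(' and stop
From T → x f +:
  - x is a terminal: add 'x' and stop

Collecting: FIRST(T) = { '(', '+', 'x', ε }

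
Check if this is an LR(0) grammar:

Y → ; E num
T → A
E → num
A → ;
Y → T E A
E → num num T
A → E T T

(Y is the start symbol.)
Augment with Y' → Y and build the canonical LR(0) collection (I0 = CLOSURE({[Y' → . Y]}), then GOTO on every symbol after a dot until no new states appear). It has 16 states:
  I0: { [A → . ;], [A → . E T T], [E → . num num T], [E → . num], [T → . A], [Y → . ; E num], [Y → . T E A], [Y' → . Y] }  — shift
  I1: { [A → ; .], [E → . num num T], [E → . num], [Y → ; . E num] }  — shift, reduce
  I2: { [T → A .] }  — reduce
  I3: { [A → . ;], [A → . E T T], [A → E . T T], [E → . num num T], [E → . num], [T → . A] }  — shift
  I4: { [E → . num num T], [E → . num], [Y → T . E A] }  — shift
  I5: { [Y' → Y .] }  — accept
  I6: { [E → num . num T], [E → num .] }  — shift, reduce
  I7: { [A → . ;], [A → . E T T], [E → . num num T], [E → . num], [E → num num . T], [T → . A] }  — shift
  I8: { [A → ; .] }  — reduce
  I9: { [E → num num T .] }  — reduce
  I10: { [A → . ;], [A → . E T T], [E → . num num T], [E → . num], [Y → T E . A] }  — shift
  I11: { [Y → T E A .] }  — reduce
  I12: { [A → . ;], [A → . E T T], [A → E T . T], [E → . num num T], [E → . num], [T → . A] }  — shift
  I13: { [A → E T T .] }  — reduce
  I14: { [Y → ; E . num] }  — shift
  I15: { [Y → ; E num .] }  — reduce

Conflict in state I1:
  Shift-reduce conflict between [A → ; .] and [E → . num]
So the grammar is NOT LR(0).

Answer: No. Shift-reduce conflict between [A → ; .] and [E → . num]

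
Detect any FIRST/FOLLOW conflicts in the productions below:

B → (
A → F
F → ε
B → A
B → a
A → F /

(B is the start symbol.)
No FIRST/FOLLOW conflicts.

Nullable non-terminals: A, B, F.
FIRST sets used below: FIRST(F) = { ε }, FIRST(A) = { '/', ε }

A: nullable alternative(s) A → F; FOLLOW(A) = { $ }
  A → F: FIRST \ {ε} = { } — this is the only nullable alternative, skip
  A → F /: FIRST \ {ε} = { '/' } — disjoint from FOLLOW(A)

B: nullable alternative(s) B → A; FOLLOW(B) = { $ }
  B → (: FIRST \ {ε} = { '(' } — disjoint from FOLLOW(B)
  B → A: FIRST \ {ε} = { '/' } — this is the only nullable alternative, skip
  B → a: FIRST \ {ε} = { 'a' } — disjoint from FOLLOW(B)
F has a nullable alternative but only one production, so nothing to check.

No FIRST/FOLLOW conflicts found.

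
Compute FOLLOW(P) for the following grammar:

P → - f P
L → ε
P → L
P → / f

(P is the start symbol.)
{ $ }

P is the start symbol, so $ ∈ FOLLOW(P).
In P → - f P: P is at the end; this adds FOLLOW(P) to itself — nothing new

Taking the union: FOLLOW(P) = { $ }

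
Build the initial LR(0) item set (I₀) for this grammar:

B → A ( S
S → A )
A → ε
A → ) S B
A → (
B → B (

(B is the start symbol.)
First, augment the grammar with B' → B
I₀ = CLOSURE({ [B' → . B] }):
  [B' → . B] has the dot before B: add [B → . A ( S], [B → . B (]
  [B → . A ( S] has the dot before A: add [A → .], [A → . ) S B], [A → . (]
No further items can be added.

I₀ = { [A → . (], [A → . ) S B], [A → .], [B → . A ( S], [B → . B (], [B' → . B] }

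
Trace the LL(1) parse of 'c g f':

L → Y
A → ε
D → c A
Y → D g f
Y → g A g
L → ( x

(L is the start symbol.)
LL(1) parsing maintains a stack (initially the start symbol over $) and the input. At each step: if the stack top is a terminal, match it against the current input token; if it is a non-terminal N, replace it with the RHS of M[N, lookahead] (the unique production whose predict set contains the lookahead).

Stack is shown with the top on the left.

Stack      Input    Action
--------------------------
L $        c g f $  output L → Y
Y $        c g f $  output Y → D g f
D g f $    c g f $  output D → c A
c A g f $  c g f $  match 'c'
A g f $    g f $    output A → ε
g f $      g f $    match 'g'
f $        f $      match 'f'
$          $        accept

The string is accepted.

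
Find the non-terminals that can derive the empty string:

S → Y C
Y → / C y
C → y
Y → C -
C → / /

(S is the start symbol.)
None

A non-terminal is nullable if it can derive ε (the empty string): either it has an ε-production, or it has a production whose right-hand side consists entirely of nullable non-terminals.

There are no ε-productions, so no non-terminal can derive ε.
No non-terminals are nullable.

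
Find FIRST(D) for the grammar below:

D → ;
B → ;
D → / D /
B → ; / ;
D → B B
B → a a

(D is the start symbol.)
{ '/', ';', 'a' }

To compute FIRST(D), examine every production with D on the left-hand side, reading each right-hand side left to right until a non-nullable symbol is reached.

FIRST sets of the other non-terminals involved (by the same procedure, iterated to a fixed point):
  FIRST(B) = { ';', 'a' }

From D → ;:
  - ';' is a terminal: add ';' and stop
From D → / D /:
  - '/' is a terminal: add '/' and stop
From D → B B:
  - B is a non-terminal: add FIRST(B) \ {ε} = { ';', 'a' }
    B is not nullable, so stop

Collecting: FIRST(D) = { '/', ';', 'a' }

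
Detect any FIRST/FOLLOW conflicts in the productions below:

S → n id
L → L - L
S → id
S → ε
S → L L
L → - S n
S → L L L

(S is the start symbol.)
Yes. S → n id with FOLLOW(S) on { 'n' }

A FIRST/FOLLOW conflict occurs when a non-terminal N has a nullable alternative N → β (β ⇒* ε) and another alternative N → α with FIRST(α) ∩ FOLLOW(N) ≠ ∅: on such a lookahead the parser cannot decide between expanding α and letting N vanish via β.

Nullable non-terminals: S.
FIRST sets used below: FIRST(L) = { '-' }

S: nullable alternative(s) S → ε; FOLLOW(S) = { $, 'n' }
  S → n id: FIRST \ {ε} = { 'n' } — overlaps FOLLOW(S) on { 'n' }: CONFLICT
  S → id: FIRST \ {ε} = { 'id' } — disjoint from FOLLOW(S)
  S → ε: FIRST \ {ε} = { } — this is the only nullable alternative, skip
  S → L L: FIRST \ {ε} = { '-' } — disjoint from FOLLOW(S)
  S → L L L: FIRST \ {ε} = { '-' } — disjoint from FOLLOW(S)

L has no nullable alternative, so no FIRST/FOLLOW check is needed there.

So the grammar has 1 FIRST/FOLLOW conflict (marked CONFLICT above).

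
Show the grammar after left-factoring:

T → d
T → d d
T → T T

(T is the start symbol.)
Left-factoring transforms A → αβ₁ | αβ₂ into A → αA' and A' → β₁ | β₂
(α is the longest common prefix among the alternatives). Repeat until
no nonterminal has two alternatives with a common prefix.

Round 1: T has alternatives sharing prefix 'd'. Introduce T': T → d T'
  Add: T' → ε
  Add: T' → d

No remaining common prefixes — done.

Resulting grammar:
T → d T'
T' → ε
T' → d
T → T T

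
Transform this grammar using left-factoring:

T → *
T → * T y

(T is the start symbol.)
Left-factoring transforms A → αβ₁ | αβ₂ into A → αA' and A' → β₁ | β₂
(α is the longest common prefix among the alternatives). Repeat until
no nonterminal has two alternatives with a common prefix.

Round 1: T has alternatives sharing prefix '*'. Introduce T': T → * T'
  Add: T' → ε
  Add: T' → T y

No remaining common prefixes — done.

Resulting grammar:
T → * T'
T' → ε
T' → T y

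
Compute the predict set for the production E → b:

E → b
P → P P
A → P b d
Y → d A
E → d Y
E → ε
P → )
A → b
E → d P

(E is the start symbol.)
{ 'b' }

PREDICT(E → b) = (FIRST(RHS) \ {ε}) ∪ (FOLLOW(E) if ε ∈ FIRST(RHS), i.e. RHS ⇒* ε)
FIRST(b) = { 'b' }
ε ∉ FIRST(b), so FOLLOW(E) is not added.
PREDICT(E → b) = { 'b' }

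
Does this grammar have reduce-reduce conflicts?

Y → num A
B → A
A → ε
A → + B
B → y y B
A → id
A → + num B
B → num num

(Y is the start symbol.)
No reduce-reduce conflicts

A reduce-reduce conflict occurs when an LR(0) state has two complete items [A → α .] and [B → β .] — both call for a reduction, and with no lookahead the parser cannot choose between them.

Augment with Y' → Y and build the canonical LR(0) collection (I0 = CLOSURE({[Y' → . Y]}), then GOTO on every symbol after a dot until no new states appear). It has 16 states:
  I0: { [Y → . num A], [Y' → . Y] }  — shift
  I1: { [Y' → Y .] }  — accept
  I2: { [A → . + B], [A → . + num B], [A → . id], [A → .], [Y → num . A] }  — shift, reduce
  I3: { [A → + . B], [A → + . num B], [A → . + B], [A → . + num B], [A → . id], [A → .], [B → . A], [B → . num num], [B → . y y B] }  — shift, reduce
  I4: { [Y → num A .] }  — reduce
  I5: { [A → id .] }  — reduce
  I6: { [B → A .] }  — reduce
  I7: { [A → + B .] }  — reduce
  I8: { [A → + num . B], [A → . + B], [A → . + num B], [A → . id], [A → .], [B → . A], [B → . num num], [B → . y y B], [B → num . num] }  — shift, reduce
  I9: { [B → y . y B] }  — shift
  I10: { [A → . + B], [A → . + num B], [A → . id], [A → .], [B → . A], [B → . num num], [B → . y y B], [B → y y . B] }  — shift, reduce
  I11: { [B → y y B .] }  — reduce
  I12: { [B → num . num] }  — shift
  I13: { [B → num num .] }  — reduce
  I14: { [A → + num B .] }  — reduce
  I15: { [B → num . num], [B → num num .] }  — shift, reduce

No state contains more than one complete item.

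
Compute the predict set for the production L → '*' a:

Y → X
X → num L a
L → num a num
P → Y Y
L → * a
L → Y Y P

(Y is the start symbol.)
{ '*' }

PREDICT(L → '*' a) = (FIRST(RHS) \ {ε}) ∪ (FOLLOW(L) if ε ∈ FIRST(RHS), i.e. RHS ⇒* ε)
FIRST('*' a) = { '*' }
ε ∉ FIRST('*' a), so FOLLOW(L) is not added.
PREDICT(L → '*' a) = { '*' }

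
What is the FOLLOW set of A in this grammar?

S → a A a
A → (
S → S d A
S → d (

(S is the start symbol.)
{ $, 'a', 'd' }

To compute FOLLOW(A), find every occurrence of A on a right-hand side N → α A β: add FIRST(β) \ {ε}, and if β is empty or nullable also add FOLLOW(N). Iterate to a fixed point.

In S → a A a: A is followed by a, add FIRST(a) \ {ε} = { 'a' }
In S → S d A: A is at the end, add FOLLOW(S)

The FOLLOW sets referred to above (computed the same way, to a fixed point):
  FOLLOW(S) = { $, 'd' }

Taking the union: FOLLOW(A) = { $, 'a', 'd' }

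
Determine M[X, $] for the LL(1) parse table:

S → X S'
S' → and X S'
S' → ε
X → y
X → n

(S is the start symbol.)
Empty (error entry)

To find M[X, $], we find productions for X where $ is in the predict set (PREDICT(N → α) = (FIRST(α) \ {ε}) ∪ (FOLLOW(N) if α ⇒* ε)).

X → y: PREDICT = { 'y' }
X → n: PREDICT = { 'n' }

M[X, $] is empty (no production applies)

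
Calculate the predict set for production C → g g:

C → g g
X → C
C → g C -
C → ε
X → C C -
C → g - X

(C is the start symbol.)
{ 'g' }

PREDICT(C → g g) = (FIRST(RHS) \ {ε}) ∪ (FOLLOW(C) if ε ∈ FIRST(RHS), i.e. RHS ⇒* ε)
FIRST(g g) = { 'g' }
ε ∉ FIRST(g g), so FOLLOW(C) is not added.
PREDICT(C → g g) = { 'g' }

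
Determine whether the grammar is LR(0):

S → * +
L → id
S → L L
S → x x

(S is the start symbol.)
A grammar is LR(0) if no state in the canonical LR(0) collection has:
  - both a shift item (dot before a terminal) and a complete item (shift-reduce conflict), or
  - two or more complete items (reduce-reduce conflict; the accept item [S' → S .] counts as a complete item here).

Augment with S' → S and build the canonical LR(0) collection (I0 = CLOSURE({[S' → . S]}), then GOTO on every symbol after a dot until no new states appear). It has 9 states:
  I0: { [L → . id], [S → . * +], [S → . L L], [S → . x x], [S' → . S] }  — shift
  I1: { [S → * . +] }  — shift
  I2: { [L → . id], [S → L . L] }  — shift
  I3: { [S' → S .] }  — accept
  I4: { [L → id .] }  — reduce
  I5: { [S → x . x] }  — shift
  I6: { [S → x x .] }  — reduce
  I7: { [S → L L .] }  — reduce
  I8: { [S → * + .] }  — reduce

Every state is either a pure shift/goto state or contains exactly one complete item and nothing to shift — no conflicts. The grammar is LR(0).

Answer: Yes, the grammar is LR(0)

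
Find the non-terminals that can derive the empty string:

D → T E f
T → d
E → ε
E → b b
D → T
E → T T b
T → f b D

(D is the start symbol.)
{ 'E' }

A non-terminal is nullable if it can derive ε (the empty string): either it has an ε-production, or it has a production whose right-hand side consists entirely of nullable non-terminals.

ε-productions: E → ε
So E is immediately nullable.
No further non-terminal can be added: every production for the remaining non-terminals contains a terminal or a non-nullable non-terminal.
Nullable = { 'E' }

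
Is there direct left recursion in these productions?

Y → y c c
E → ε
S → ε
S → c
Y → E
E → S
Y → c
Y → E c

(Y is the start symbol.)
Direct left recursion occurs when N → N α for some non-terminal N (the right-hand side begins with the left-hand side itself).

Y → y c c: starts with y
E → ε: starts with ε
S → ε: starts with ε
S → c: starts with c
Y → E: starts with E
E → S: starts with S
Y → c: starts with c
Y → E c: starts with E

No direct left recursion found.

Answer: No direct left recursion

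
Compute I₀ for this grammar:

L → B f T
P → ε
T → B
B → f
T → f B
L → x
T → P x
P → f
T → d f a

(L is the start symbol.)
First, augment the grammar with L' → L
I₀ = CLOSURE({ [L' → . L] }):
  [L' → . L] has the dot before L: add [L → . B f T], [L → . x]
  [L → . B f T] has the dot before B: add [B → . f]
No further items can be added.

I₀ = { [B → . f], [L → . B f T], [L → . x], [L' → . L] }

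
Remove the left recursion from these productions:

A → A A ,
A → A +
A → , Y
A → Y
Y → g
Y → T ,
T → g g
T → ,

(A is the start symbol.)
A is directly left-recursive. The standard transformation for
  A → A α₁ | ... | A α_m | β₁ | ... | β_n
is
  A  → β₁ A' | ... | β_n A'
  A' → α₁ A' | ... | α_m A' | ε

A → , Y becomes A → , Y A'
A → Y becomes A → Y A'
A → A A , becomes A' → A , A'
A → A + becomes A' → + A'
Add A' → ε

Productions for other non-terminals are unchanged:
  Y → g
  Y → T ,
  T → g g
  T → ,

Resulting grammar:
A → , Y A'
A → Y A'
A' → A , A'
A' → + A'
A' → ε
Y → g
Y → T ,
T → g g
T → ,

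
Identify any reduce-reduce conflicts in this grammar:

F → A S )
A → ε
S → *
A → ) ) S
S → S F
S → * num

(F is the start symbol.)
A reduce-reduce conflict occurs when an LR(0) state has two complete items [A → α .] and [B → β .] — both call for a reduction, and with no lookahead the parser cannot choose between them.

Augment with F' → F and build the canonical LR(0) collection (I0 = CLOSURE({[F' → . F]}), then GOTO on every symbol after a dot until no new states appear). It has 11 states:
  I0: { [A → . ) ) S], [A → .], [F → . A S )], [F' → . F] }  — shift, reduce
  I1: { [A → ) . ) S] }  — shift
  I2: { [F → A . S )], [S → . * num], [S → . *], [S → . S F] }  — shift
  I3: { [F' → F .] }  — accept
  I4: { [S → * . num], [S → * .] }  — shift, reduce
  I5: { [A → . ) ) S], [A → .], [F → . A S )], [F → A S . )], [S → S . F] }  — shift, reduce
  I6: { [A → ) . ) S], [F → A S ) .] }  — shift, reduce
  I7: { [S → S F .] }  — reduce
  I8: { [A → ) ) . S], [S → . * num], [S → . *], [S → . S F] }  — shift
  I9: { [A → ) ) S .], [A → . ) ) S], [A → .], [F → . A S )], [S → S . F] }  — shift, 2 reduces
  I10: { [S → * num .] }  — reduce

I9 contains complete items [A → .], [A → ) ) S .] — reduce-reduce conflict.

Answer: Yes — I9: [A → .] vs [A → ) ) S .]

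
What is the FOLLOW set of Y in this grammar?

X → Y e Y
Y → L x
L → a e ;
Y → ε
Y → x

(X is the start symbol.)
In X → Y e Y: Y is followed by e Y, add FIRST(e Y) \ {ε} = { 'e' }
In X → Y e Y: Y is at the end, add FOLLOW(X)

The FOLLOW sets referred to above (computed the same way, to a fixed point):
  FOLLOW(X) = { $ }

Taking the union: FOLLOW(Y) = { $, 'e' }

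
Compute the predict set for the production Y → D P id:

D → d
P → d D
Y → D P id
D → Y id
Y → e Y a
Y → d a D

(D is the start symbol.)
PREDICT(Y → D P id) = (FIRST(RHS) \ {ε}) ∪ (FOLLOW(Y) if ε ∈ FIRST(RHS), i.e. RHS ⇒* ε)
FIRST(D) = { 'd', 'e' }
FIRST(D P id) = { 'd', 'e' }
ε ∉ FIRST(D P id), so FOLLOW(Y) is not added.
PREDICT(Y → D P id) = { 'd', 'e' }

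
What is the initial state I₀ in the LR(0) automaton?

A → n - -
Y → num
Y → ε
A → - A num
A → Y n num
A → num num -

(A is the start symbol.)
{ [A → . - A num], [A → . Y n num], [A → . n - -], [A → . num num -], [A' → . A], [Y → . num], [Y → .] }

First, augment the grammar with A' → A
I₀ = CLOSURE({ [A' → . A] }):
  [A' → . A] has the dot before A: add [A → . n - -], [A → . - A num], [A → . Y n num], [A → . num num -]
  [A → . Y n num] has the dot before Y: add [Y → . num], [Y → .]
No further items can be added.

I₀ = { [A → . - A num], [A → . Y n num], [A → . n - -], [A → . num num -], [A' → . A], [Y → . num], [Y → .] }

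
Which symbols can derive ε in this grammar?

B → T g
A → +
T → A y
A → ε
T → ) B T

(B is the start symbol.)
{ 'A' }

ε-productions: A → ε
So A is immediately nullable.
No further non-terminal can be added: every production for the remaining non-terminals contains a terminal or a non-nullable non-terminal.
Nullable = { 'A' }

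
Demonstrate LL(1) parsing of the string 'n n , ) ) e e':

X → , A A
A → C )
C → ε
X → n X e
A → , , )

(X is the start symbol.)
Stack is shown with the top on the left.

Stack        Input            Action
------------------------------------
X $          n n , ) ) e e $  output X → n X e
n X e $      n n , ) ) e e $  match 'n'
X e $        n , ) ) e e $    output X → n X e
n X e e $    n , ) ) e e $    match 'n'
X e e $      , ) ) e e $      output X → , A A
, A A e e $  , ) ) e e $      match ','
A A e e $    ) ) e e $        output A → C )
C ) A e e $  ) ) e e $        output C → ε
) A e e $    ) ) e e $        match ')'
A e e $      ) e e $          output A → C )
C ) e e $    ) e e $          output C → ε
) e e $      ) e e $          match ')'
e e $        e e $            match 'e'
e $          e $              match 'e'
$            $                accept

The string is accepted.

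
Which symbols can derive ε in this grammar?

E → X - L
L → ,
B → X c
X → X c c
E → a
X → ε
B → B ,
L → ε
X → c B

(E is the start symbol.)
A non-terminal is nullable if it can derive ε (the empty string): either it has an ε-production, or it has a production whose right-hand side consists entirely of nullable non-terminals.

ε-productions: X → ε, L → ε
So X, L are immediately nullable.
No further non-terminal can be added: every production for the remaining non-terminals contains a terminal or a non-nullable non-terminal.
Nullable = { 'L', 'X' }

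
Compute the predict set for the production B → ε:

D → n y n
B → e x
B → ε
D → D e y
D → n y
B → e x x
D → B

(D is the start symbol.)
{ $, 'e' }

PREDICT(B → ε) = (FIRST(RHS) \ {ε}) ∪ (FOLLOW(B) if ε ∈ FIRST(RHS), i.e. RHS ⇒* ε)
The right-hand side is ε (FIRST(ε) = { ε }), so the predict set is FOLLOW(B) = { $, 'e' }
PREDICT(B → ε) = { $, 'e' }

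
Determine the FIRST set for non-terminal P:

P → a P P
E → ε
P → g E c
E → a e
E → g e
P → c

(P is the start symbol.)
To compute FIRST(P), examine every production with P on the left-hand side, reading each right-hand side left to right until a non-nullable symbol is reached.

From P → a P P:
  - a is a terminal: add 'a' and stop
From P → g E c:
  - g is a terminal: add 'g' and stop
From P → c:
  - c is a terminal: add 'c' and stop

Collecting: FIRST(P) = { 'a', 'c', 'g' }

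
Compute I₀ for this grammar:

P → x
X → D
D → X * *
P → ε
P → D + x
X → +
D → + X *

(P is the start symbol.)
{ [D → . + X *], [D → . X * *], [P → . D + x], [P → . x], [P → .], [P' → . P], [X → . +], [X → . D] }

First, augment the grammar with P' → P
I₀ = CLOSURE({ [P' → . P] }):
  [P' → . P] has the dot before P: add [P → . x], [P → .], [P → . D + x]
  [P → . D + x] has the dot before D: add [D → . X * *], [D → . + X *]
  [D → . X * *] has the dot before X: add [X → . D], [X → . +]
No further items can be added.

I₀ = { [D → . + X *], [D → . X * *], [P → . D + x], [P → . x], [P → .], [P' → . P], [X → . +], [X → . D] }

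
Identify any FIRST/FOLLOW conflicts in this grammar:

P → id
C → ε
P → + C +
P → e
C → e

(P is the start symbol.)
No FIRST/FOLLOW conflicts.

Nullable non-terminals: C.

C: nullable alternative(s) C → ε; FOLLOW(C) = { '+' }
  C → ε: FIRST \ {ε} = { } — this is the only nullable alternative, skip
  C → e: FIRST \ {ε} = { 'e' } — disjoint from FOLLOW(C)

P has no nullable alternative, so no FIRST/FOLLOW check is needed there.

No FIRST/FOLLOW conflicts found.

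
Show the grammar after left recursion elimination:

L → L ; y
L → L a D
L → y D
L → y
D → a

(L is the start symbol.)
L is directly left-recursive. The standard transformation for
  A → A α₁ | ... | A α_m | β₁ | ... | β_n
is
  A  → β₁ A' | ... | β_n A'
  A' → α₁ A' | ... | α_m A' | ε

L → y D becomes L → y D L'
L → y becomes L → y L'
L → L ; y becomes L' → ; y L'
L → L a D becomes L' → a D L'
Add L' → ε

Productions for other non-terminals are unchanged:
  D → a

Resulting grammar:
L → y D L'
L → y L'
L' → ; y L'
L' → a D L'
L' → ε
D → a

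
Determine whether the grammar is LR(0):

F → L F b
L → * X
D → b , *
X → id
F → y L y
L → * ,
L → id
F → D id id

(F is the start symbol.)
Yes, the grammar is LR(0)

Augment with F' → F and build the canonical LR(0) collection (I0 = CLOSURE({[F' → . F]}), then GOTO on every symbol after a dot until no new states appear). It has 19 states:
  I0: { [D → . b , *], [F → . D id id], [F → . L F b], [F → . y L y], [F' → . F], [L → . * ,], [L → . * X], [L → . id] }  — shift
  I1: { [L → * . ,], [L → * . X], [X → . id] }  — shift
  I2: { [F → D . id id] }  — shift
  I3: { [F' → F .] }  — accept
  I4: { [D → . b , *], [F → . D id id], [F → . L F b], [F → . y L y], [F → L . F b], [L → . * ,], [L → . * X], [L → . id] }  — shift
  I5: { [D → b . , *] }  — shift
  I6: { [L → id .] }  — reduce
  I7: { [F → y . L y], [L → . * ,], [L → . * X], [L → . id] }  — shift
  I8: { [F → y L . y] }  — shift
  I9: { [F → y L y .] }  — reduce
  I10: { [D → b , . *] }  — shift
  I11: { [D → b , * .] }  — reduce
  I12: { [F → L F . b] }  — shift
  I13: { [F → L F b .] }  — reduce
  I14: { [F → D id . id] }  — shift
  I15: { [F → D id id .] }  — reduce
  I16: { [L → * , .] }  — reduce
  I17: { [L → * X .] }  — reduce
  I18: { [X → id .] }  — reduce

Every state is either a pure shift/goto state or contains exactly one complete item and nothing to shift — no conflicts. The grammar is LR(0).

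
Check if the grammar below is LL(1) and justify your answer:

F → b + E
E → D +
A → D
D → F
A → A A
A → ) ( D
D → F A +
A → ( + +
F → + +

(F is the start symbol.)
No. Predict set conflict for A: { '+', 'b' }

A grammar is LL(1) if for each non-terminal N with multiple productions, the predict sets of those productions are pairwise disjoint, where PREDICT(N → α) = (FIRST(α) \ {ε}) ∪ (FOLLOW(N) if α ⇒* ε).

Relevant sets:
  FIRST(D) = { '+', 'b' }
  FIRST(A) = { '(', ')', '+', 'b' }
  FIRST(F) = { '+', 'b' }

For F:
  PREDICT(F → b '+' E) = { 'b' }
  PREDICT(F → '+' '+') = { '+' }
For A:
  PREDICT(A → D) = { '+', 'b' }
  PREDICT(A → A A) = { '(', ')', '+', 'b' }
  PREDICT(A → ')' '(' D) = { ')' }
  PREDICT(A → '(' '+' '+') = { '(' }
For D:
  PREDICT(D → F) = { '+', 'b' }
  PREDICT(D → F A '+') = { '+', 'b' }
E has a single production, so nothing to check there.

Conflict found: Predict set conflict for A: { '+', 'b' }
The grammar is NOT LL(1).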